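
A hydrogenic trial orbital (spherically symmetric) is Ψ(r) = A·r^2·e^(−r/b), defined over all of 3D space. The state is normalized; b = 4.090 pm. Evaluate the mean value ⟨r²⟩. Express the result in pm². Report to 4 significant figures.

The expectation value is the |Ψ|²-weighted average of r^2: ∫ r^2|Ψ|² 4πr² dr.
The ratio of the moment integral to the normalization integral gives ⟨r²⟩ = 14·b^2.
Putting b = 4.090 gives 234.19.

⟨r^2⟩ ≈ 234.2 pm^2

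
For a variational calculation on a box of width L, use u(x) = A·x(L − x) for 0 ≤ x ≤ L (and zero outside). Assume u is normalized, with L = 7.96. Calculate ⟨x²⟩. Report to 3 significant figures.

⟨x²⟩ = ∫ x^2 |u|² dx over the full domain.
Expanding the polynomial and integrating term by term, the ratio of the moment integral to the normalization integral gives ⟨x²⟩ = 2·L^2/7.
With L = 7.96, ⟨x^2⟩ = 18.10.

⟨x^2⟩ ≈ 18.1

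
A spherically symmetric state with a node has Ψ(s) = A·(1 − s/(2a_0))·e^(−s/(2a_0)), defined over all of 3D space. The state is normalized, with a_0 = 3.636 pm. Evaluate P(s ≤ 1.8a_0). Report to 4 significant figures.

Integrate the radial probability density 4πs²|Ψ|² over s ≤ 1.8a_0.
The full normalization integral is A²·[8·π·a_0^3] = 1, fixing A².
In terms of u = s/a_0 (A², 4π and the length scale all cancel between numerator and denominator), P = [∫_{0}^{1.8} u^2·(1 - u/2)^2·e^(-u) du] / [∫_{0}^{∞} u^2·(1 - u/2)^2·e^(-u) du].
With ∫ u^2·(1 - u/2)^2·e^(-u) du = -(u^4/4 + u^2 + 2·u + 2)·e^(-u) + C, the region integral is ≈ 0.104947 and the full one is 2.
The region integral divided by the full integral gives P = 0.052474.

P ≈ 0.05247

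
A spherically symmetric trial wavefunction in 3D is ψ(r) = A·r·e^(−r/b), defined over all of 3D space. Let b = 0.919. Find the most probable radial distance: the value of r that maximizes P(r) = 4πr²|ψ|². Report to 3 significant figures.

Set d/dr [P(r) = 4πr²|ψ|²] = 0 and solve for r > 0.
This gives r = 2·b.
With b = 0.919, the most probable radial distance is 1.838.

r ≈ 1.84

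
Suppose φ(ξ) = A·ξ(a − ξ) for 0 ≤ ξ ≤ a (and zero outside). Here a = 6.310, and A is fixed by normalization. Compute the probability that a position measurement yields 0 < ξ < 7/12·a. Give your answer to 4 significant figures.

P ≈ 0.6534

The probability is P = ∫ |φ|² dξ over [0, 7/12·a].
With A² fixed by ∫|φ|² = 1, i.e. A² = (a^5/30)^(−1), substitute and integrate.
In terms of u = ξ/a (A² and the length scale cancel between numerator and denominator), P = [∫_{0}^{7/12} u^2·(1 - u)^2 du] / [∫_{0}^{1} u^2·(1 - u)^2 du].
An antiderivative of u^2·(1 - u)^2 is u^3·(6·u^2 - 15·u + 10)/30; evaluating from 0 to 7/12 gives ≈ 0.0217794, while the full integral is 1/30.
Taking the ratio, P = 0.65338.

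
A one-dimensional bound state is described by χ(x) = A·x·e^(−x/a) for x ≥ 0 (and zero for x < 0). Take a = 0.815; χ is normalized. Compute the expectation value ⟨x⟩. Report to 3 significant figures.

⟨x⟩ ≈ 1.22

⟨x⟩ = ∫ x |χ|² dx over the full domain.
The ratio of the moment integral to the normalization integral gives ⟨x⟩ = 3·a/2.
With a = 0.815, ⟨x⟩ = 1.223.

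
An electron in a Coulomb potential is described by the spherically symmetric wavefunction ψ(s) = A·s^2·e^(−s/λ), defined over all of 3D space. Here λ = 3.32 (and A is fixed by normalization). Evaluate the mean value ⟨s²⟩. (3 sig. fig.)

By definition ⟨s²⟩ = ∫ s^2 |ψ(s)|² 4πs² ds.
Using ∫₀^∞ sⁿ e^(−αs) ds = n!/αⁿ⁺¹, since the A² factors cancel between numerator and denominator, ⟨s²⟩ = 14·λ^2.
Putting λ = 3.32 gives 154.3.

⟨s^2⟩ ≈ 154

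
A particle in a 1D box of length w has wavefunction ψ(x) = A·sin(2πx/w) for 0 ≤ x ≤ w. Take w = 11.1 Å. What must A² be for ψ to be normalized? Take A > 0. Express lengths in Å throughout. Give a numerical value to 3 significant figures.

Require ∫ |ψ|² dx = 1 over the whole domain.
Using sin²θ = (1 − cos 2θ)/2, the integral (without the A² prefactor) comes out to w/2.
So A² = (w/2)^(−1).
Substituting w = 11.1 gives A² = 0.1802, so A = 0.4245.

A^2 ≈ 0.180 Å^(-1)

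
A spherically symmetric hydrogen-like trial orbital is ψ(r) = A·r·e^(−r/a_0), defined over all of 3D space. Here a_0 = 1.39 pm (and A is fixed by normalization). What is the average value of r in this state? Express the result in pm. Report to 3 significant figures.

⟨r⟩ ≈ 3.48 pm

The expectation value is the |ψ|²-weighted average of r: ∫ r|ψ|² 4πr² dr.
Evaluating both integrals, ⟨r⟩ = 5·a_0/2.
With a_0 = 1.39, ⟨r⟩ = 3.475.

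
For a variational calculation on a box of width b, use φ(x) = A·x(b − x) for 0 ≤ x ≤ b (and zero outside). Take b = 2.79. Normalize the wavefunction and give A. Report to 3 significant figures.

We need A² ∫|f|² dx = 1, taking the integral from 0 to b.
With φ = A·x(b − x), the integral evaluates to A²·[b^5/30].
So A² = (b^5/30)^(−1).
With b = 2.79: A² = 0.1775 and A = 0.4213.

A ≈ 0.421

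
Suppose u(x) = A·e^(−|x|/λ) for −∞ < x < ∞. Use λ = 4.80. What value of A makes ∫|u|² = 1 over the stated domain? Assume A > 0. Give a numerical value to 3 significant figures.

Require ∫ |u|² dx = 1 over the whole domain.
Recall ∫₀^∞ x^m e^(−x/β) dx = m!·β^(m+1), the integral (without the A² prefactor) comes out to λ.
Hence A² = 1/[λ].
Plugging in λ = 4.80 yields A = 0.4564.

A ≈ 0.456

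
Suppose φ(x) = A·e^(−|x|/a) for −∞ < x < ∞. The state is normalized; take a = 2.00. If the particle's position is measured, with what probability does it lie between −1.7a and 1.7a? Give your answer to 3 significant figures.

P ≈ 0.967

|φ|² is the probability density, so P = ∫_{−1.7a}^{1.7a} |φ|² dx.
Since A² = 1/(a), this is the region integral divided by the full normalization integral.
Both integrals are even about x = 0, so only the x ≥ 0 halves are needed (the factors of 2 cancel). Substituting u = x/a, A² and the length scale cancel in the ratio: P = ∫_{0}^{1.7} e^(-2·u) du / ∫_{0}^{∞} e^(-2·u) du.
An antiderivative of e^(-2·u) is -e^(-2·u)/2; evaluating from 0 to 1.7 gives 1/2 - e^(-17/5)/2, while the full integral is 1/2.
The result is P = 0.9666.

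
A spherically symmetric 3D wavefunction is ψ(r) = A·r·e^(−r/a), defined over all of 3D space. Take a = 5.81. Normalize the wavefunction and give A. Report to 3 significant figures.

The normalization condition is ∫|ψ|² 4πr² dr = 1 from 0 to ∞.
(Spherical symmetry: dV = 4πr² dr.)
Recall ∫₀^∞ r^m e^(−r/β) dr = m!·β^(m+1), with ψ = A·r·e^(−r/a), the integral evaluates to A²·[3·π·a^5].
Hence A² = 1/[3·π·a^5].
Substituting a = 5.81 gives A² = 0.00001603, so A = 0.004003.

A ≈ 0.00400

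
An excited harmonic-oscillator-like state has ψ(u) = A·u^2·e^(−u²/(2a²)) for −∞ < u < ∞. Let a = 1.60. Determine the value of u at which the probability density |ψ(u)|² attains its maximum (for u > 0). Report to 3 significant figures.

u ≈ 2.26

The maximum of |ψ(u)|² occurs where its derivative vanishes.
This gives u = √(2)·a.
With a = 1.60, the value of u > 0 at which the probability density is greatest is 2.263.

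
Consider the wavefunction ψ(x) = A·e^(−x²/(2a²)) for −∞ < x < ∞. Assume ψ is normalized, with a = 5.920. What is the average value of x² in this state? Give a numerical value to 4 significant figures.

⟨x^2⟩ ≈ 17.52

⟨x²⟩ = ∫ x^2 |ψ|² dx over the full domain.
Since the A² factors cancel between numerator and denominator, ⟨x²⟩ = a^2/2.
With a = 5.920, ⟨x^2⟩ = 17.523.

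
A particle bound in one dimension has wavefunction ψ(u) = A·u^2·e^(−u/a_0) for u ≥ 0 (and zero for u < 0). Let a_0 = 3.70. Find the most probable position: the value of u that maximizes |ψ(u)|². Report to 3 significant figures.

The maximum of |ψ(u)|² occurs where its derivative vanishes.
Solving yields u = 2·a_0.
With a_0 = 3.70, the most probable position is 7.400.

u ≈ 7.40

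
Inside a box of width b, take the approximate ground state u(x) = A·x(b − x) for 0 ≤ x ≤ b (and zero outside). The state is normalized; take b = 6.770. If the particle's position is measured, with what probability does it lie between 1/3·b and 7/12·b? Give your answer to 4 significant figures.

|u|² is the probability density, so P = ∫_{1/3·b}^{7/12·b} |u|² dx.
The normalization integral ∫|u|²dx over the whole domain equals b^5/30·A², and A² cancels in the ratio.
Let t = x/b; then A² and the length scale cancel, so P = ∫_{1/3}^{7/12} t^2·(1 - t)^2 dt ÷ ∫_{0}^{1} t^2·(1 - t)^2 dt.
With ∫ t^2·(1 - t)^2 dt = t^3·(6·t^2 - 15·t + 10)/30 + C, the region integral is ≈ 0.0147835 and the full one is 1/30.
Taking the ratio, P = 0.44350.

P ≈ 0.4435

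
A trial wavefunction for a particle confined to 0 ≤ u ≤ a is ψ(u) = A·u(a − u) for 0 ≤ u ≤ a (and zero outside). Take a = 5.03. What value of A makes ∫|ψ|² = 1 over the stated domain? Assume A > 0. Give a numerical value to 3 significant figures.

A ≈ 0.0965

We need A² ∫|f|² du = 1, taking the integral from 0 to a.
The integral (without the A² prefactor) comes out to a^5/30.
So A² = (a^5/30)^(−1).
With a = 5.03: A² = 0.009317 and A = 0.09653.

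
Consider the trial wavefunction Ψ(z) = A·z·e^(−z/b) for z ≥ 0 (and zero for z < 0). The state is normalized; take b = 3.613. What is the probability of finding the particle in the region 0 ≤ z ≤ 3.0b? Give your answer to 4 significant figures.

P ≈ 0.9380

P = ∫_{0}^{3.0b} |Ψ(z)|² dz.
With A² fixed by ∫|Ψ|² = 1, i.e. A² = (b^3/4)^(−1), substitute and integrate.
Let u = z/b; then A² and the length scale cancel, so P = ∫_{0}^{3.0} u^2·e^(-2·u) du ÷ ∫_{0}^{∞} u^2·e^(-2·u) du.
Using ∫ u^2·e^(-2·u) du = -(2·u^2 + 2·u + 1)·e^(-2·u)/4, the numerator is 1/4 - 25·e^(-6)/4 and the denominator is 1/4.
The result is P = 0.93803.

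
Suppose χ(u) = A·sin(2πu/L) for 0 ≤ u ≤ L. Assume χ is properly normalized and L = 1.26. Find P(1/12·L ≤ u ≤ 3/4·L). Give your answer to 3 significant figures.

The probability is P = ∫ |χ|² du over [1/12·L, 3/4·L].
The normalization integral ∫|χ|²du over the whole domain equals L/2·A², and A² cancels in the ratio.
Substituting t = u/L, A² and the length scale cancel in the ratio: P = ∫_{1/12}^{3/4} sin(2·π·t)^2 dt / ∫_{0}^{1} sin(2·π·t)^2 dt.
An antiderivative of sin(2·π·t)^2 is t/2 - sin(4·π·t)/(8·π); evaluating from 1/12 to 3/4 gives √(3)/(16·π) + 1/3, while the full integral is 1/2.
This works out to P = √(3)/(8·π) + 2/3.

P ≈ 0.736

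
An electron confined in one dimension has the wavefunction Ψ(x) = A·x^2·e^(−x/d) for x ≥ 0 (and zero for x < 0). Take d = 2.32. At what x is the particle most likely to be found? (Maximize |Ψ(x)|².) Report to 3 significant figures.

x ≈ 4.64

The maximum of |Ψ(x)|² occurs where its derivative vanishes.
Solving yields x = 2·d.
With d = 2.32, the most probable position is 4.640.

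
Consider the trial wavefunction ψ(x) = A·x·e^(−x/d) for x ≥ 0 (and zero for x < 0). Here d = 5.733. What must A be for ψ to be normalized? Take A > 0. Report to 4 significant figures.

A ≈ 0.1457

Normalization requires ∫|ψ|² dx = 1, integrated from 0 to ∞.
Recall ∫₀^∞ x^m e^(−x/β) dx = m!·β^(m+1), carrying out the integral gives A² · d^3/4.
Hence A² = 1/[d^3/4].
Substituting d = 5.733 gives A² = 0.021228, so A = 0.14570.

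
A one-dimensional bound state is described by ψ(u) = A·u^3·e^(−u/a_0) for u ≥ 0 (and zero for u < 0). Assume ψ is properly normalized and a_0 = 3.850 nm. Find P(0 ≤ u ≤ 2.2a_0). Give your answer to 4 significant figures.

|ψ|² is the probability density, so P = ∫_{0}^{2.2a_0} |ψ|² du.
With A² fixed by ∫|ψ|² = 1, i.e. A² = (45·a_0^7/8)^(−1), substitute and integrate.
In terms of t = u/a_0 (A² and the length scale cancel between numerator and denominator), P = [∫_{0}^{2.2} t^6·e^(-2·t) dt] / [∫_{0}^{∞} t^6·e^(-2·t) dt].
Using ∫ t^6·e^(-2·t) dt = -(4·t^6 + 12·t^5 + 30·t^4 + 60·t^3 + 90·t^2 + 90·t + 45)·e^(-2·t)/8, the numerator is ≈ 0.879496 and the denominator is 45/8.
Taking the ratio, P = 0.15635.

P ≈ 0.1564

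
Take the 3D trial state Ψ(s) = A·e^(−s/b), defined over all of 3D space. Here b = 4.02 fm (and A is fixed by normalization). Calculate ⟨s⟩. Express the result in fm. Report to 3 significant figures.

⟨s⟩ = ∫ s |Ψ|² 4πs² ds over the full domain.
Using ∫₀^∞ sⁿ e^(−αs) ds = n!/αⁿ⁺¹, evaluating both integrals, ⟨s⟩ = 3·b/2.
Putting b = 4.02 gives 6.030.

⟨s⟩ ≈ 6.03 fm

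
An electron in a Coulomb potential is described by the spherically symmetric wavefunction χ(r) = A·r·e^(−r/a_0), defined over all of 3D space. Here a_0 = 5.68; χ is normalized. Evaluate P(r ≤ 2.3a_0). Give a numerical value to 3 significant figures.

P ≈ 0.487

Integrate the radial probability density 4πr²|χ|² over r ≤ 2.3a_0.
The full normalization integral is A²·[3·π·a_0^5] = 1, fixing A².
In terms of u = r/a_0 (A², 4π and the length scale all cancel between numerator and denominator), P = [∫_{0}^{2.3} u^4·e^(-2·u) du] / [∫_{0}^{∞} u^4·e^(-2·u) du].
With ∫ u^4·e^(-2·u) du = -(u^4/2 + u^3 + 3·u^2/2 + 3·u/2 + 3/4)·e^(-2·u) + C, the region integral is ≈ 0.36507 and the full one is 3/4.
Taking the ratio yields P = 0.4868.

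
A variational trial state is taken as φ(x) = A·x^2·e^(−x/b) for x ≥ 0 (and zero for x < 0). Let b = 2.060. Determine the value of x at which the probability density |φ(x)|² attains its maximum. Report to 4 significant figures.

x ≈ 4.120

The maximum of |φ(x)|² occurs where its derivative vanishes.
Solving yields x = 2·b.
With b = 2.060, the most probable position is 4.1200.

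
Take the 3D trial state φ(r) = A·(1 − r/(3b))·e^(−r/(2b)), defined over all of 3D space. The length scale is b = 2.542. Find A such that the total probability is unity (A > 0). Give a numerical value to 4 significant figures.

Require ∫ |φ|² 4πr² dr = 1 over the whole domain.
With ∫₀^∞ r^4 e^(−αr) dr = 4!/α^5, ∫|φ|² 4πr² dr = A²·(8·π·b^3/3).
Setting this equal to 1 gives A² = 1/(8·π·b^3/3).
Plugging in b = 2.542 yields A = 0.085247.

A ≈ 0.08525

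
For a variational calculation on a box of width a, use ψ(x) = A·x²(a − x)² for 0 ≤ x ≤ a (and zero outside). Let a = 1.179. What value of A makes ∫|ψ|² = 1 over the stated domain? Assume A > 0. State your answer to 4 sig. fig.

A ≈ 11.96

Normalization requires ∫|ψ|² dx = 1, integrated from 0 to a.
∫|ψ|² dx = A²·(a^9/630).
With a = 1.179: A² = 143.13 and A = 11.963.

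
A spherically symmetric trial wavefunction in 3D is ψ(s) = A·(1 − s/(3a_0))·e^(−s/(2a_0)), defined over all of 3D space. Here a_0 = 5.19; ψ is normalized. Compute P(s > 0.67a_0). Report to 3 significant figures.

P = ∫ |ψ|² 4πs² ds over s > 0.67a_0.
A² is fixed by ∫₀^∞ 4πs²|ψ|² ds = 1, i.e. A² = (8·π·a_0^3/3)^(−1).
Let u = s/a_0; then A², 4π and the length scale all cancel, so P = ∫_{0.67}^{∞} u^2·(1 - u/3)^2·e^(-u) du ÷ ∫_{0}^{∞} u^2·(1 - u/3)^2·e^(-u) du.
With ∫ u^2·(1 - u/3)^2·e^(-u) du = (-u^4 + 2·u^3 - 3·u^2 - 6·u - 6)·e^(-u)/9 + C, the region integral is ≈ 0.62353 and the full one is 2/3.
The region integral divided by the full integral gives P = 0.9353.

P ≈ 0.935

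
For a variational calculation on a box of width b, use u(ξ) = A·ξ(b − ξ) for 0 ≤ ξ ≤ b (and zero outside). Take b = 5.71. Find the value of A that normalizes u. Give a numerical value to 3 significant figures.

A ≈ 0.0703

The normalization condition is ∫|u|² dξ = 1 from 0 to b.
Expanding the polynomial and integrating term by term, ∫|u|² dξ = A²·(b^5/30).
So A² = (b^5/30)^(−1).
Substituting b = 5.71 gives A² = 0.004942, so A = 0.07030.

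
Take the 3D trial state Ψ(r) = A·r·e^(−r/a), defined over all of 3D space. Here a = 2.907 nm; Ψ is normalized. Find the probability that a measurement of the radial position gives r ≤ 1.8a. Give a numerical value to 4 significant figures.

P ≈ 0.2936

P = ∫ |Ψ|² 4πr² dr over r ≤ 1.8a.
Normalization gives A² = 1/(3·π·a^5).
In terms of u = r/a (A², 4π and the length scale all cancel between numerator and denominator), P = [∫_{0}^{1.8} u^4·e^(-2·u) du] / [∫_{0}^{∞} u^4·e^(-2·u) du].
An antiderivative of u^4·e^(-2·u) is -(u^4/2 + u^3 + 3·u^2/2 + 3·u/2 + 3/4)·e^(-2·u); evaluating from 0 to 1.8 gives ≈ 0.220171, while the full integral is 3/4.
The region integral divided by the full integral gives P = 0.29356.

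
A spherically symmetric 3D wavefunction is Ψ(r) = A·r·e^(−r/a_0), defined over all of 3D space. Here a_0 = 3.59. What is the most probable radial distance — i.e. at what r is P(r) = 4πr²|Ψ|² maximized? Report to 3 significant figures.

Differentiate P(r) = 4πr²|Ψ|² with respect to r and set to zero.
Solving yields r = 2·a_0.
With a_0 = 3.59, the most probable radial distance is 7.180.

r ≈ 7.18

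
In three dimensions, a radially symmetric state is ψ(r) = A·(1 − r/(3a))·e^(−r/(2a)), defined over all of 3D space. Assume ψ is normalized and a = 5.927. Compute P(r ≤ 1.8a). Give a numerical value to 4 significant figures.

P ≈ 0.3015

With dV = 4πr²dr, the probability is ∫|ψ|² dV over r ≤ 1.8a.
A² is fixed by ∫₀^∞ 4πr²|ψ|² dr = 1, i.e. A² = (8·π·a^3/3)^(−1).
Substituting u = r/a, A², 4π and the length scale all cancel in the ratio: P = ∫_{0}^{1.8} u^2·(1 - u/3)^2·e^(-u) du / ∫_{0}^{∞} u^2·(1 - u/3)^2·e^(-u) du.
An antiderivative of u^2·(1 - u/3)^2·e^(-u) is (-u^4 + 2·u^3 - 3·u^2 - 6·u - 6)·e^(-u)/9; evaluating from 0 to 1.8 gives 2/3 - 5282·e^(-9/5)/1875, while the full integral is 2/3.
This evaluates to P = 0.30151.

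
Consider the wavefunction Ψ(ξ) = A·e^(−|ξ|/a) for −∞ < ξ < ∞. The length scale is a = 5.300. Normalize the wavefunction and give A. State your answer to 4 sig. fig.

Require ∫ |Ψ|² dξ = 1 over the whole domain.
With ∫₀^∞ ξ^0 e^(−αξ) dξ = 0!/α^1, the integral (without the A² prefactor) comes out to a.
Hence A² = 1/[a].
With a = 5.300: A² = 0.18868 and A = 0.43437.

A ≈ 0.4344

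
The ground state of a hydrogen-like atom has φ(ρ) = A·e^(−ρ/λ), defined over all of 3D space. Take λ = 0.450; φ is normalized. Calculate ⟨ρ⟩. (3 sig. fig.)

⟨ρ⟩ ≈ 0.675

The expectation value is the |φ|²-weighted average of ρ: ∫ ρ|φ|² 4πρ² dρ.
Using ∫₀^∞ ρⁿ e^(−αρ) dρ = n!/αⁿ⁺¹, since the A² factors cancel between numerator and denominator, ⟨ρ⟩ = 3·λ/2.
Putting λ = 0.450 gives 0.6750.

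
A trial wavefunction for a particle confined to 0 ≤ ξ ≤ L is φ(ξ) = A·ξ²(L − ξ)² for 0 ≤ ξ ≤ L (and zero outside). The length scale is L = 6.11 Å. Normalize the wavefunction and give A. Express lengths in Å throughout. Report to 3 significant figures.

We need A² ∫|f|² dξ = 1, taking the integral from 0 to L.
Expanding the polynomial and integrating term by term, the integral (without the A² prefactor) comes out to L^9/630.
With L = 6.11: A² = 0.00005308 and A = 0.007286.

A ≈ 0.00729 Å^(-9/2)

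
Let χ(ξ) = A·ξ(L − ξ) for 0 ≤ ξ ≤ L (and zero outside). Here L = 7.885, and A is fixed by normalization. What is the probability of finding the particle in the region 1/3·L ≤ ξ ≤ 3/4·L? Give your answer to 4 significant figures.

The probability is P = ∫ |χ|² dξ over [1/3·L, 3/4·L].
With A² fixed by ∫|χ|² = 1, i.e. A² = (L^5/30)^(−1), substitute and integrate.
Substituting u = ξ/L, A² and the length scale cancel in the ratio: P = ∫_{1/3}^{3/4} u^2·(1 - u)^2 du / ∫_{0}^{1} u^2·(1 - u)^2 du.
Using ∫ u^2·(1 - u)^2 du = u^3·(6·u^2 - 15·u + 10)/30, the numerator is ≈ 0.0228869 and the denominator is 1/30.
Evaluating gives P = 0.68661.

P ≈ 0.6866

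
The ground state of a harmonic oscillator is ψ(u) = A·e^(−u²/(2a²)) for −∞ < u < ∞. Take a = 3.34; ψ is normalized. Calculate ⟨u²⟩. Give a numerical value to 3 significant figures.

By definition ⟨u²⟩ = ∫ u^2 |ψ(u)|² du.
Since the A² factors cancel between numerator and denominator, ⟨u²⟩ = a^2/2.
Putting a = 3.34 gives 5.578.

⟨u^2⟩ ≈ 5.58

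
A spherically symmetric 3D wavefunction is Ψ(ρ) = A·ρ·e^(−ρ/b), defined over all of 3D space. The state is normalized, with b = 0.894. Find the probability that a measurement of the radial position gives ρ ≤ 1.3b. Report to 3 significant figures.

Integrate the radial probability density 4πρ²|Ψ|² over ρ ≤ 1.3b.
Normalization gives A² = 1/(3·π·b^5).
In terms of u = ρ/b (A², 4π and the length scale all cancel between numerator and denominator), P = [∫_{0}^{1.3} u^4·e^(-2·u) du] / [∫_{0}^{∞} u^4·e^(-2·u) du].
With ∫ u^4·e^(-2·u) du = -(u^4/2 + u^3 + 3·u^2/2 + 3·u/2 + 3/4)·e^(-2·u) + C, the region integral is ≈ 0.091932 and the full one is 3/4.
The region integral divided by the full integral gives P = 0.1226.

P ≈ 0.123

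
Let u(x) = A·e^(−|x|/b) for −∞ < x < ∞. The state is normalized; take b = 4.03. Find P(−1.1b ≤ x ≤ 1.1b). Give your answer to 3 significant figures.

P = ∫_{−1.1b}^{1.1b} |u(x)|² dx.
With A² fixed by ∫|u|² = 1, i.e. A² = (b)^(−1), substitute and integrate.
Both integrals are even about x = 0, so only the x ≥ 0 halves are needed (the factors of 2 cancel). Let t = x/b; then A² and the length scale cancel, so P = ∫_{0}^{1.1} e^(-2·t) dt ÷ ∫_{0}^{∞} e^(-2·t) dt.
With ∫ e^(-2·t) dt = -e^(-2·t)/2 + C, the region integral is 1/2 - e^(-11/5)/2 and the full one is 1/2.
Evaluating gives P = 0.8892.

P ≈ 0.889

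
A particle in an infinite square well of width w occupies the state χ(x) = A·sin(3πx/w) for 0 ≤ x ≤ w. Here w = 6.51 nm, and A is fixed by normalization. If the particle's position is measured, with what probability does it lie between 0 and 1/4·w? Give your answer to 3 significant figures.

The probability is P = ∫ |χ|² dx over [0, 1/4·w].
The normalization integral ∫|χ|²dx over the whole domain equals w/2·A², and A² cancels in the ratio.
Substituting u = x/w, A² and the length scale cancel in the ratio: P = ∫_{0}^{1/4} sin(3·π·u)^2 du / ∫_{0}^{1} sin(3·π·u)^2 du.
An antiderivative of sin(3·π·u)^2 is u/2 - sin(6·π·u)/(12·π); evaluating from 0 to 1/4 gives 1/(12·π) + 1/8, while the full integral is 1/2.
Taking the ratio, P = (2 + 3·π)/(12·π).

P ≈ 0.303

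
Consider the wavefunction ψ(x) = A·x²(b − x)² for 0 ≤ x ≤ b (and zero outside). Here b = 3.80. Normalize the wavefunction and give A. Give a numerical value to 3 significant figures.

Normalization requires ∫|ψ|² dx = 1, integrated from 0 to b.
∫|ψ|² dx = A²·(b^9/630).
So A² = (b^9/630)^(−1).
With b = 3.80: A² = 0.003813 and A = 0.06175.

A ≈ 0.0618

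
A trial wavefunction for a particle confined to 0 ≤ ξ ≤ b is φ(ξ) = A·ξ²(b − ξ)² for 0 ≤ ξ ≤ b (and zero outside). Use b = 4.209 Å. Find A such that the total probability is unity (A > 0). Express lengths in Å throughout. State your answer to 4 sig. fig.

The normalization condition is ∫|φ|² dξ = 1 from 0 to b.
Expanding the polynomial and integrating term by term, with φ = A·ξ²(b − ξ)², the integral evaluates to A²·[b^9/630].
Setting this equal to 1 gives A² = 1/(b^9/630).
Plugging in b = 4.209 yields A = 0.038982.

A ≈ 0.03898 Å^(-9/2)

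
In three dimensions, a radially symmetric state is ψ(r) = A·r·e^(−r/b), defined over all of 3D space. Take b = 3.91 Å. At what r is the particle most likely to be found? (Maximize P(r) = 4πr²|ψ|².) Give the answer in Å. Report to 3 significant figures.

Set d/dr [P(r) = 4πr²|ψ|²] = 0 and solve for r > 0.
This gives r = 2·b.
With b = 3.91, the most probable radial distance is 7.820 Å.

r ≈ 7.82 Å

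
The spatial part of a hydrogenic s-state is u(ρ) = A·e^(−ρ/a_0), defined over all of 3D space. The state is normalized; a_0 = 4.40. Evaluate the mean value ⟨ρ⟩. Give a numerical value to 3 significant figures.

⟨ρ⟩ = ∫ ρ |u|² 4πρ² dρ over the full domain.
Evaluating both integrals, ⟨ρ⟩ = 3·a_0/2.
With a_0 = 4.40, ⟨ρ⟩ = 6.600.

⟨ρ⟩ ≈ 6.60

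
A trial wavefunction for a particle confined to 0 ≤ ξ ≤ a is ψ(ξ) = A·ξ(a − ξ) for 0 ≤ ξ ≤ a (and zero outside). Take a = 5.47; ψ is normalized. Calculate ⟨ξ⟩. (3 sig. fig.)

The expectation value is the |ψ|²-weighted average of ξ: ∫ ξ|ψ|² dξ.
Evaluating both integrals, ⟨ξ⟩ = a/2.
With a = 5.47, ⟨ξ⟩ = 2.735.

⟨ξ⟩ ≈ 2.74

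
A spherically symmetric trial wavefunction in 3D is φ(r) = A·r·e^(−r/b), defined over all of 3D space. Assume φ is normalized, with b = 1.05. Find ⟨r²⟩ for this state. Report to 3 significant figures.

⟨r^2⟩ ≈ 8.27

⟨r²⟩ = ∫ r^2 |φ|² 4πr² dr over the full domain.
Since the A² factors cancel between numerator and denominator, ⟨r²⟩ = 15·b^2/2.
With b = 1.05, ⟨r^2⟩ = 8.269.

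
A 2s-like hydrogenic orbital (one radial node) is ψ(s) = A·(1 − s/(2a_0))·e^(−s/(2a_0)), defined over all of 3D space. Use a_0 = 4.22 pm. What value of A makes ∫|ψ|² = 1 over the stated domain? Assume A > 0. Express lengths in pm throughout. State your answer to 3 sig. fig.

A ≈ 0.0230 pm^(-3/2)

We need A² ∫|f|² 4πs² ds = 1, taking the integral from 0 to ∞.
With ψ = A·(1 − s/(2a_0))·e^(−s/(2a_0)), the integral evaluates to A²·[8·π·a_0^3].
Setting this equal to 1 gives A² = 1/(8·π·a_0^3).
Substituting a_0 = 4.22 gives A² = 0.0005294, so A = 0.02301.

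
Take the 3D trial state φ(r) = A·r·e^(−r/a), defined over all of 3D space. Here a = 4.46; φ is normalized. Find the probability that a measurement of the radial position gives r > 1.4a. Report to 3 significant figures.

P = ∫ |φ|² 4πr² dr over r > 1.4a.
A² is fixed by ∫₀^∞ 4πr²|φ|² dr = 1, i.e. A² = (3·π·a^5)^(−1).
Substituting u = r/a, A², 4π and the length scale all cancel in the ratio: P = ∫_{1.4}^{∞} u^4·e^(-2·u) du / ∫_{0}^{∞} u^4·e^(-2·u) du.
Using ∫ u^4·e^(-2·u) du = -(u^4/2 + u^3 + 3·u^2/2 + 3·u/2 + 3/4)·e^(-2·u), the numerator is ≈ 0.63576 and the denominator is 3/4.
The region integral divided by the full integral gives P = 0.8477.

P ≈ 0.848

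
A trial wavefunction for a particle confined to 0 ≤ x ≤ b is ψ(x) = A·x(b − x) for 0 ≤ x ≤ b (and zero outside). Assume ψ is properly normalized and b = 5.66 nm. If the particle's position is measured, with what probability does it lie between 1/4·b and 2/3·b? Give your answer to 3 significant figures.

P = ∫_{1/4·b}^{2/3·b} |ψ(x)|² dx.
Since A² = 1/(b^5/30), this is the region integral divided by the full normalization integral.
Let u = x/b; then A² and the length scale cancel, so P = ∫_{1/4}^{2/3} u^2·(1 - u)^2 du ÷ ∫_{0}^{1} u^2·(1 - u)^2 du.
Using ∫ u^2·(1 - u)^2 du = u^3·(6·u^2 - 15·u + 10)/30, the numerator is ≈ 0.022887 and the denominator is 1/30.
Evaluating gives P = 0.6866.

P ≈ 0.687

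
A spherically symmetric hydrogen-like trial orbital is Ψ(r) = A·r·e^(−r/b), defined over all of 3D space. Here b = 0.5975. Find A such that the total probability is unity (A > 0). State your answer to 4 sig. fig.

Normalization requires ∫|Ψ|² 4πr² dr = 1, integrated from 0 to ∞.
Using ∫₀^∞ rⁿ e^(−αr) dr = n!/αⁿ⁺¹, with Ψ = A·r·e^(−r/b), the integral evaluates to A²·[3·π·b^5].
Setting this equal to 1 gives A² = 1/(3·π·b^5).
Substituting b = 0.5975 gives A² = 1.3933, so A = 1.1804.

A ≈ 1.180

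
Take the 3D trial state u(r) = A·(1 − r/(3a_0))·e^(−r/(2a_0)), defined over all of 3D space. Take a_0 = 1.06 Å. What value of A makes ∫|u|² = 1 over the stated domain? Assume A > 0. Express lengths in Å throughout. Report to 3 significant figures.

Require ∫ |u|² 4πr² dr = 1 over the whole domain.
In 3D with spherical symmetry the volume element is 4πr² dr.
With ∫₀^∞ r^4 e^(−αr) dr = 4!/α^5, with u = A·(1 − r/(3a_0))·e^(−r/(2a_0)), the integral evaluates to A²·[8·π·a_0^3/3].
So A² = (8·π·a_0^3/3)^(−1).
With a_0 = 1.06: A² = 0.1002 and A = 0.3166.

A ≈ 0.317 Å^(-3/2)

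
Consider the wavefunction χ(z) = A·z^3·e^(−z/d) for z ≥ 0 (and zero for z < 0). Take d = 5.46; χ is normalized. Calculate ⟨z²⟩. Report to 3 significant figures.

⟨z²⟩ = ∫ z^2 |χ|² dz over the full domain.
The ratio of the moment integral to the normalization integral gives ⟨z²⟩ = 14·d^2.
With d = 5.46, ⟨z^2⟩ = 417.4.

⟨z^2⟩ ≈ 417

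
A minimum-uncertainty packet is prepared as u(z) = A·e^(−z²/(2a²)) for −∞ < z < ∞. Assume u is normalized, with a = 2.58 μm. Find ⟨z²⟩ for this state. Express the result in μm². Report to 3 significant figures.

⟨z²⟩ = ∫ z^2 |u|² dz over the full domain.
With ∫_{−∞}^{∞} z^(2m) e^(−αz²) dz = (2m−1)!!·√π / (2^m α^(m+1/2)), since the A² factors cancel between numerator and denominator, ⟨z²⟩ = a^2/2.
Putting a = 2.58 gives 3.328.

⟨z^2⟩ ≈ 3.33 μm^2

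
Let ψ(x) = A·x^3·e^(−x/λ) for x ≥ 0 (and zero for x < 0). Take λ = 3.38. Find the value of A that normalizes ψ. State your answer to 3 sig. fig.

Require ∫ |ψ|² dx = 1 over the whole domain.
With ψ = A·x^3·e^(−x/λ), the integral evaluates to A²·[45·λ^7/8].
Hence A² = 1/[45·λ^7/8].
With λ = 3.38: A² = 0.00003527 and A = 0.005939.

A ≈ 0.00594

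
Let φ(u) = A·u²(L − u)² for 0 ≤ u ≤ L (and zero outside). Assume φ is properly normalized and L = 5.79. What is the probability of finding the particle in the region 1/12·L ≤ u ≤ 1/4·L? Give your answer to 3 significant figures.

P ≈ 0.0485

P = ∫_{1/12·L}^{1/4·L} |φ(u)|² du.
The normalization integral ∫|φ|²du over the whole domain equals L^9/630·A², and A² cancels in the ratio.
In terms of t = u/L (A² and the length scale cancel between numerator and denominator), P = [∫_{1/12}^{1/4} t^4·(1 - t)^4 dt] / [∫_{0}^{1} t^4·(1 - t)^4 dt].
An antiderivative of t^4·(1 - t)^4 is t^5·(70·t^4 - 315·t^3 + 540·t^2 - 420·t + 126)/630; evaluating from 1/12 to 1/4 gives ≈ 0.000077059, while the full integral is 1/630.
Taking the ratio, P = 0.04855.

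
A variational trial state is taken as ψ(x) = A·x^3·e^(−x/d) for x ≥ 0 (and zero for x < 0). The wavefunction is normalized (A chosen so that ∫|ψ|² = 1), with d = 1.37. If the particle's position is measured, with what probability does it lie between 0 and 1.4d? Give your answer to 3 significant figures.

The probability is P = ∫ |ψ|² dx over [0, 1.4d].
Since A² = 1/(45·d^7/8), this is the region integral divided by the full normalization integral.
Substituting u = x/d, A² and the length scale cancel in the ratio: P = ∫_{0}^{1.4} u^6·e^(-2·u) du / ∫_{0}^{∞} u^6·e^(-2·u) du.
An antiderivative of u^6·e^(-2·u) is -(4·u^6 + 12·u^5 + 30·u^4 + 60·u^3 + 90·u^2 + 90·u + 45)·e^(-2·u)/8; evaluating from 0 to 1.4 gives ≈ 0.13731, while the full integral is 45/8.
Taking the ratio, P = 0.02441.

P ≈ 0.0244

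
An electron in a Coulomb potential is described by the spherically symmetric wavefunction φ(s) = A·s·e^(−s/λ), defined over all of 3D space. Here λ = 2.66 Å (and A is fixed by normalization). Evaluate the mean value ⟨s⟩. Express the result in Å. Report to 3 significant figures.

⟨s⟩ ≈ 6.65 Å

The expectation value is the |φ|²-weighted average of s: ∫ s|φ|² 4πs² ds.
Evaluating both integrals, ⟨s⟩ = 5·λ/2.
Putting λ = 2.66 gives 6.650.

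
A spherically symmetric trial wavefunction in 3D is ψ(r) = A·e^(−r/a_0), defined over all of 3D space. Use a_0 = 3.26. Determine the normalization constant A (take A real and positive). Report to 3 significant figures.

A ≈ 0.0959

We need A² ∫|f|² 4πr² dr = 1, taking the integral from 0 to ∞.
(Spherical symmetry: dV = 4πr² dr.)
Recall ∫₀^∞ r^m e^(−r/β) dr = m!·β^(m+1), with ψ = A·e^(−r/a_0), the integral evaluates to A²·[π·a_0^3].
Hence A² = 1/[π·a_0^3].
Substituting a_0 = 3.26 gives A² = 0.009187, so A = 0.09585.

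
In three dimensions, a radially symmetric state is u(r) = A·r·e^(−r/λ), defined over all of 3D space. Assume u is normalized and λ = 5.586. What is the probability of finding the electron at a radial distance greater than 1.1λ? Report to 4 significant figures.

P = ∫ |u|² 4πr² dr over r > 1.1λ.
The full normalization integral is A²·[3·π·λ^5] = 1, fixing A².
Substituting t = r/λ, A², 4π and the length scale all cancel in the ratio: P = ∫_{1.1}^{∞} t^4·e^(-2·t) dt / ∫_{0}^{∞} t^4·e^(-2·t) dt.
With ∫ t^4·e^(-2·t) dt = -(t^4/2 + t^3 + 3·t^2/2 + 3·t/2 + 3/4)·e^(-2·t) + C, the region integral is ≈ 0.695628 and the full one is 3/4.
This evaluates to P = 0.92750.

P ≈ 0.9275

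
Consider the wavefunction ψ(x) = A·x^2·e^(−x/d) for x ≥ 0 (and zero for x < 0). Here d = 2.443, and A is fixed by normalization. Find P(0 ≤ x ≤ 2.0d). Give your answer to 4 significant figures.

P ≈ 0.3712

|ψ|² is the probability density, so P = ∫_{0}^{2.0d} |ψ|² dx.
With A² fixed by ∫|ψ|² = 1, i.e. A² = (3·d^5/4)^(−1), substitute and integrate.
Let u = x/d; then A² and the length scale cancel, so P = ∫_{0}^{2.0} u^4·e^(-2·u) du ÷ ∫_{0}^{∞} u^4·e^(-2·u) du.
With ∫ u^4·e^(-2·u) du = -(u^4/2 + u^3 + 3·u^2/2 + 3·u/2 + 3/4)·e^(-2·u) + C, the region integral is 3/4 - 103·e^(-4)/4 and the full one is 3/4.
The result is P = 0.37116.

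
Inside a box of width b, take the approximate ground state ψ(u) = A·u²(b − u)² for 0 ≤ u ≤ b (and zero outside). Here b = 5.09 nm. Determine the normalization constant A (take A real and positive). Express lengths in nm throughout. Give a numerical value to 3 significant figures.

Require ∫ |ψ|² du = 1 over the whole domain.
Expanding the polynomial and integrating term by term, ∫|ψ|² du = A²·(b^9/630).
Plugging in b = 5.09 yields A = 0.01657.

A ≈ 0.0166 nm^(-9/2)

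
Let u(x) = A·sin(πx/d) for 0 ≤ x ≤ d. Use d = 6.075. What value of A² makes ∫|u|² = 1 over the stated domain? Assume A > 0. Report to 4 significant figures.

A^2 ≈ 0.3292

The normalization condition is ∫|u|² dx = 1 from 0 to d.
∫|u|² dx = A²·(d/2).
Plugging in d = 6.075 yields A = 0.57378.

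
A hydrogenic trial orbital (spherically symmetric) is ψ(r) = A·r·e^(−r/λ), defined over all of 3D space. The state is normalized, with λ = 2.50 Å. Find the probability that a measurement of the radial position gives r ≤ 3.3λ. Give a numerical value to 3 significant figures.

P = ∫ |ψ|² 4πr² dr over r ≤ 3.3λ.
Normalization gives A² = 1/(3·π·λ^5).
Substituting u = r/λ, A², 4π and the length scale all cancel in the ratio: P = ∫_{0}^{3.3} u^4·e^(-2·u) du / ∫_{0}^{∞} u^4·e^(-2·u) du.
Using ∫ u^4·e^(-2·u) du = -(u^4/2 + u^3 + 3·u^2/2 + 3·u/2 + 3/4)·e^(-2·u), the numerator is ≈ 0.59047 and the denominator is 3/4.
The region integral divided by the full integral gives P = 0.7873.

P ≈ 0.787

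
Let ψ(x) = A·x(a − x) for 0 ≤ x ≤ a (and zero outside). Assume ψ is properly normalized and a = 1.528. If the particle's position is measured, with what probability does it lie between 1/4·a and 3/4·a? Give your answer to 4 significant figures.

P ≈ 0.7930

The probability is P = ∫ |ψ|² dx over [1/4·a, 3/4·a].
Since A² = 1/(a^5/30), this is the region integral divided by the full normalization integral.
In terms of u = x/a (A² and the length scale cancel between numerator and denominator), P = [∫_{1/4}^{3/4} u^2·(1 - u)^2 du] / [∫_{0}^{1} u^2·(1 - u)^2 du].
An antiderivative of u^2·(1 - u)^2 is u^3·(6·u^2 - 15·u + 10)/30; evaluating from 1/4 to 3/4 gives 203/7680, while the full integral is 1/30.
This works out to P = 203/256.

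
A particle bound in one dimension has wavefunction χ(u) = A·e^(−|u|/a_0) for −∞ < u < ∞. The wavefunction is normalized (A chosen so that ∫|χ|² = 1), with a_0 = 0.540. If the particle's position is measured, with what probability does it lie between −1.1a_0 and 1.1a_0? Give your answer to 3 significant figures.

|χ|² is the probability density, so P = ∫_{−1.1a_0}^{1.1a_0} |χ|² du.
With A² fixed by ∫|χ|² = 1, i.e. A² = (a_0)^(−1), substitute and integrate.
By symmetry take twice the u ≥ 0 contribution in numerator and denominator; the 2's cancel. In terms of t = u/a_0 (A² and the length scale cancel between numerator and denominator), P = [∫_{0}^{1.1} e^(-2·t) dt] / [∫_{0}^{∞} e^(-2·t) dt].
Using ∫ e^(-2·t) dt = -e^(-2·t)/2, the numerator is 1/2 - e^(-11/5)/2 and the denominator is 1/2.
Evaluating gives P = 0.8892.

P ≈ 0.889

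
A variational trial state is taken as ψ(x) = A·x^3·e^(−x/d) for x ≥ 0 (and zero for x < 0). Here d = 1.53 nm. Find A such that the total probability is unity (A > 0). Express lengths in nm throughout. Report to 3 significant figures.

Require ∫ |ψ|² dx = 1 over the whole domain.
With ∫₀^∞ x^6 e^(−αx) dx = 6!/α^7, the integral (without the A² prefactor) comes out to 45·d^7/8.
Hence A² = 1/[45·d^7/8].
Substituting d = 1.53 gives A² = 0.009058, so A = 0.09517.

A ≈ 0.0952 nm^(-7/2)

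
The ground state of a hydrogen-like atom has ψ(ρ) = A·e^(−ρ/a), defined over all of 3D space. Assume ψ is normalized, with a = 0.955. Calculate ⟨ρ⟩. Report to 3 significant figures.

The expectation value is the |ψ|²-weighted average of ρ: ∫ ρ|ψ|² 4πρ² dρ.
Recall ∫₀^∞ ρ^m e^(−ρ/β) dρ = m!·β^(m+1), evaluating both integrals, ⟨ρ⟩ = 3·a/2.
With a = 0.955, ⟨ρ⟩ = 1.433.

⟨ρ⟩ ≈ 1.43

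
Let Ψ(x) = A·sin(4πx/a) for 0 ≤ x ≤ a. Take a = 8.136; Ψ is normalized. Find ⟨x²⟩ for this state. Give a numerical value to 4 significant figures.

⟨x^2⟩ ≈ 21.86

The expectation value is the |Ψ|²-weighted average of x^2: ∫ x^2|Ψ|² dx.
The ratio of the moment integral to the normalization integral gives ⟨x²⟩ = -a^2/(32·π^2) + a^2/3.
Putting a = 8.136 gives 21.855.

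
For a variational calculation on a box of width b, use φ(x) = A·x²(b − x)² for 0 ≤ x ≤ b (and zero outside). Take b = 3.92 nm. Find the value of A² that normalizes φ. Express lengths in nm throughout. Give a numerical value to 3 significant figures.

Require ∫ |φ|² dx = 1 over the whole domain.
Expanding the polynomial and integrating term by term, the integral (without the A² prefactor) comes out to b^9/630.
Setting this equal to 1 gives A² = 1/(b^9/630).
Substituting b = 3.92 gives A² = 0.002882, so A = 0.05369.

A^2 ≈ 0.00288 nm^(-9)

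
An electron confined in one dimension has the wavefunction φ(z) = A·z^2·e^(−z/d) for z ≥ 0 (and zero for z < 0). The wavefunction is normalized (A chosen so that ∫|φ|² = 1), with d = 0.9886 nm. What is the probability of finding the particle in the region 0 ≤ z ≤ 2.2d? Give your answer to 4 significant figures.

The probability is P = ∫ |φ|² dz over [0, 2.2d].
With A² fixed by ∫|φ|² = 1, i.e. A² = (3·d^5/4)^(−1), substitute and integrate.
In terms of u = z/d (A² and the length scale cancel between numerator and denominator), P = [∫_{0}^{2.2} u^4·e^(-2·u) du] / [∫_{0}^{∞} u^4·e^(-2·u) du].
An antiderivative of u^4·e^(-2·u) is -(u^4/2 + u^3 + 3·u^2/2 + 3·u/2 + 3/4)·e^(-2·u); evaluating from 0 to 2.2 gives ≈ 0.336612, while the full integral is 3/4.
Evaluating gives P = 0.44882.

P ≈ 0.4488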